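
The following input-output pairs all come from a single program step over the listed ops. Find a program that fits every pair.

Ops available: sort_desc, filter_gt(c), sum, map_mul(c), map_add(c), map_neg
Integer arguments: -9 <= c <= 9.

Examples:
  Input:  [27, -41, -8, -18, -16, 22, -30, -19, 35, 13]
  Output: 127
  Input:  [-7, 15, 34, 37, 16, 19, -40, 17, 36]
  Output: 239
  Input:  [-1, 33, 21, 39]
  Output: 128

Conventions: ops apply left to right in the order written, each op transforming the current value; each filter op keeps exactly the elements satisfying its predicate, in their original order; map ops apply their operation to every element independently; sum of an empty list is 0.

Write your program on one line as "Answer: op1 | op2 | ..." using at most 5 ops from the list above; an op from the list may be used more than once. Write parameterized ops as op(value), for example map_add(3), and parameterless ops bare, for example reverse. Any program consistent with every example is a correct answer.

map_add(9) | sort_desc | filter_gt(-9) | sum

Check, running the answer program on each example:
  [27, -41, -8, -18, -16, 22, -30, -19, 35, 13] -> [36, -32, 1, -9, -7, 31, -21, -10, 44, 22] -> [44, 36, 31, 22, 1, -7, -9, -10, -21, -32] -> [44, 36, 31, 22, 1, -7] -> 127
  [-7, 15, 34, 37, 16, 19, -40, 17, 36] -> [2, 24, 43, 46, 25, 28, -31, 26, 45] -> [46, 45, 43, 28, 26, 25, 24, 2, -31] -> [46, 45, 43, 28, 26, 25, 24, 2] -> 239
  [-1, 33, 21, 39] -> [8, 42, 30, 48] -> [48, 42, 30, 8] -> [48, 42, 30, 8] -> 128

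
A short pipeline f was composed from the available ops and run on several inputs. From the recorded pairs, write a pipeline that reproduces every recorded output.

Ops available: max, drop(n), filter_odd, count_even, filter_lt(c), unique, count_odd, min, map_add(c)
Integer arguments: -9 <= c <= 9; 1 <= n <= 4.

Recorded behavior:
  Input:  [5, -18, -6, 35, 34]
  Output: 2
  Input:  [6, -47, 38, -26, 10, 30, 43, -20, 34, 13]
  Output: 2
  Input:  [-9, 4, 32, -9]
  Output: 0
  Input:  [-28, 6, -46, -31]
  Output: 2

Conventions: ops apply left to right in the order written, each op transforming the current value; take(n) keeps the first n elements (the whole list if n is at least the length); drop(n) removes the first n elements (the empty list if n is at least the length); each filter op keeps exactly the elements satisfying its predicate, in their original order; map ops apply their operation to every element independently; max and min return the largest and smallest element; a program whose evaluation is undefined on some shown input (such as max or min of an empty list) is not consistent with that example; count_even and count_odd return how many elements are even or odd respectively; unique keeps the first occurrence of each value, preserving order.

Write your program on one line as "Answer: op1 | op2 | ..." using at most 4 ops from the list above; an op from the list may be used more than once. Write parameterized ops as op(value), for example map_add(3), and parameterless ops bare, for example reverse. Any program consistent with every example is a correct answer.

unique | filter_lt(4) | map_add(1) | count_odd

Check, running the answer program on each example:
  [5, -18, -6, 35, 34] -> [5, -18, -6, 35, 34] -> [-18, -6] -> [-17, -5] -> 2
  [6, -47, 38, -26, 10, 30, 43, -20, 34, 13] -> [6, -47, 38, -26, 10, 30, 43, -20, 34, 13] -> [-47, -26, -20] -> [-46, -25, -19] -> 2
  [-9, 4, 32, -9] -> [-9, 4, 32] -> [-9] -> [-8] -> 0
  [-28, 6, -46, -31] -> [-28, 6, -46, -31] -> [-28, -46, -31] -> [-27, -45, -30] -> 2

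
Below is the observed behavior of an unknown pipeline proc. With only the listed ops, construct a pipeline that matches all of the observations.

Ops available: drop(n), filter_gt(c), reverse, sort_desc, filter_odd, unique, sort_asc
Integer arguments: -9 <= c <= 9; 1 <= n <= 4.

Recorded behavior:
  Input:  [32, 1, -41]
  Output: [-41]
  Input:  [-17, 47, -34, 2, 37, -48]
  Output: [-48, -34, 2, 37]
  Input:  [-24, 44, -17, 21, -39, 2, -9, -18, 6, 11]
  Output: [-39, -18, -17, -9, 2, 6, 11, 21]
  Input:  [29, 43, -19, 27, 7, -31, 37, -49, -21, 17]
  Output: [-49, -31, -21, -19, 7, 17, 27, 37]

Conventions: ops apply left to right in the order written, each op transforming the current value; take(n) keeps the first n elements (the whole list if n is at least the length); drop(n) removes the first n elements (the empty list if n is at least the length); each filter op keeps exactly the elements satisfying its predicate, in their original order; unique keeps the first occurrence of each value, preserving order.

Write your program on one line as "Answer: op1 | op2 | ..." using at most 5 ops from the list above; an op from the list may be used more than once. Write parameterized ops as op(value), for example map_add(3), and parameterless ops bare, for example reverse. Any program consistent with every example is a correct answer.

drop(2) | reverse | sort_desc | sort_asc

Check, running the answer program on each example:
  [32, 1, -41] -> [-41] -> [-41] -> [-41] -> [-41]
  [-17, 47, -34, 2, 37, -48] -> [-34, 2, 37, -48] -> [-48, 37, 2, -34] -> [37, 2, -34, -48] -> [-48, -34, 2, 37]
  [-24, 44, -17, 21, -39, 2, -9, -18, 6, 11] -> [-17, 21, -39, 2, -9, -18, 6, 11] -> [11, 6, -18, -9, 2, -39, 21, -17] -> [21, 11, 6, 2, -9, -17, -18, -39] -> [-39, -18, -17, -9, 2, 6, 11, 21]
  [29, 43, -19, 27, 7, -31, 37, -49, -21, 17] -> [-19, 27, 7, -31, 37, -49, -21, 17] -> [17, -21, -49, 37, -31, 7, 27, -19] -> [37, 27, 17, 7, -19, -21, -31, -49] -> [-49, -31, -21, -19, 7, 17, 27, 37]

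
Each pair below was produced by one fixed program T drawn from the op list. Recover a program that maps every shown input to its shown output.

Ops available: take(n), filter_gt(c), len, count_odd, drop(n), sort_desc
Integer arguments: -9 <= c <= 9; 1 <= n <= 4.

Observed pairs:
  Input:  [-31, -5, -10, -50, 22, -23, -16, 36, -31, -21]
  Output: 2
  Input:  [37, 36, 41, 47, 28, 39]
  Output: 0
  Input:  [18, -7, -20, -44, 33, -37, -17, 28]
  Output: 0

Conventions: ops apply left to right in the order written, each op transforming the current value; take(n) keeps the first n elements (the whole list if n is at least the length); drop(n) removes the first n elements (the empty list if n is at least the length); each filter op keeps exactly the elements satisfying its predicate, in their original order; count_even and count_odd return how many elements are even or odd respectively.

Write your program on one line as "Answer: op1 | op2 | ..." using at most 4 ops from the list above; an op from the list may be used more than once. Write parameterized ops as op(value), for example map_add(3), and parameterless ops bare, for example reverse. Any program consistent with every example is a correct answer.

sort_desc | drop(3) | drop(4) | count_odd

Check, running the answer program on each example:
  [-31, -5, -10, -50, 22, -23, -16, 36, -31, -21] -> [36, 22, -5, -10, -16, -21, -23, -31, -31, -50] -> [-10, -16, -21, -23, -31, -31, -50] -> [-31, -31, -50] -> 2
  [37, 36, 41, 47, 28, 39] -> [47, 41, 39, 37, 36, 28] -> [37, 36, 28] -> [] -> 0
  [18, -7, -20, -44, 33, -37, -17, 28] -> [33, 28, 18, -7, -17, -20, -37, -44] -> [-7, -17, -20, -37, -44] -> [-44] -> 0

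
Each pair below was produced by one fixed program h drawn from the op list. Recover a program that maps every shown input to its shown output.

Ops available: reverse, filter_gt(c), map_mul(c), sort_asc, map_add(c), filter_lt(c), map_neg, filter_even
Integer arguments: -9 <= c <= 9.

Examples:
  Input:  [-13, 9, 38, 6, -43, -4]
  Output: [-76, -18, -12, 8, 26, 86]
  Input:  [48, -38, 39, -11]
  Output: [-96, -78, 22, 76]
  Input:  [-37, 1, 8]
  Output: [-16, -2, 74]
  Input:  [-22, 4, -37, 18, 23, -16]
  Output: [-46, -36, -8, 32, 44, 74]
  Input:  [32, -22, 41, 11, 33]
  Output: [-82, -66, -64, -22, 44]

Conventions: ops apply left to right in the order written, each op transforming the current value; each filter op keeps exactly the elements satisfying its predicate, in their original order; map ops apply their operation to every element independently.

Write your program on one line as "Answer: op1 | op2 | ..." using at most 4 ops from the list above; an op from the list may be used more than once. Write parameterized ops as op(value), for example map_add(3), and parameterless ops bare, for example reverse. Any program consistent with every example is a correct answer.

map_neg | sort_asc | map_mul(2)

Check, running the answer program on each example:
  [-13, 9, 38, 6, -43, -4] -> [13, -9, -38, -6, 43, 4] -> [-38, -9, -6, 4, 13, 43] -> [-76, -18, -12, 8, 26, 86]
  [48, -38, 39, -11] -> [-48, 38, -39, 11] -> [-48, -39, 11, 38] -> [-96, -78, 22, 76]
  [-37, 1, 8] -> [37, -1, -8] -> [-8, -1, 37] -> [-16, -2, 74]
  [-22, 4, -37, 18, 23, -16] -> [22, -4, 37, -18, -23, 16] -> [-23, -18, -4, 16, 22, 37] -> [-46, -36, -8, 32, 44, 74]
  [32, -22, 41, 11, 33] -> [-32, 22, -41, -11, -33] -> [-41, -33, -32, -11, 22] -> [-82, -66, -64, -22, 44]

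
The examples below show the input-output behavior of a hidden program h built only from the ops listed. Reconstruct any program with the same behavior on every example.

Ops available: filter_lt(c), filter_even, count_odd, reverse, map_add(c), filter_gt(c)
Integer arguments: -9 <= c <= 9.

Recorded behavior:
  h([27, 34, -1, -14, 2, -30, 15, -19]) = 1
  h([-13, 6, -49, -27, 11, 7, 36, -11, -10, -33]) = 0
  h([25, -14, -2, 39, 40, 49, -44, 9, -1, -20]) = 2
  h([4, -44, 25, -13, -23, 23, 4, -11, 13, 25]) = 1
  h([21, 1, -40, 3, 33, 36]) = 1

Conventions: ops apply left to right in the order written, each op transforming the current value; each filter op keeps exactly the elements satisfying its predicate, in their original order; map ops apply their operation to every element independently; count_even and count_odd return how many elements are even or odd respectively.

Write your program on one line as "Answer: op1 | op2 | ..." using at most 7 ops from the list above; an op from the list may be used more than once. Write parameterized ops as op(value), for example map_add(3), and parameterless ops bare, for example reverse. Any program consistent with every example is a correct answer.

reverse | filter_lt(2) | map_add(6) | map_add(5) | filter_lt(-5) | count_odd

Check, running the answer program on each example:
  [27, 34, -1, -14, 2, -30, 15, -19] -> [-19, 15, -30, 2, -14, -1, 34, 27] -> [-19, -30, -14, -1] -> [-13, -24, -8, 5] -> [-8, -19, -3, 10] -> [-8, -19] -> 1
  [-13, 6, -49, -27, 11, 7, 36, -11, -10, -33] -> [-33, -10, -11, 36, 7, 11, -27, -49, 6, -13] -> [-33, -10, -11, -27, -49, -13] -> [-27, -4, -5, -21, -43, -7] -> [-22, 1, 0, -16, -38, -2] -> [-22, -16, -38] -> 0
  [25, -14, -2, 39, 40, 49, -44, 9, -1, -20] -> [-20, -1, 9, -44, 49, 40, 39, -2, -14, 25] -> [-20, -1, -44, -2, -14] -> [-14, 5, -38, 4, -8] -> [-9, 10, -33, 9, -3] -> [-9, -33] -> 2
  [4, -44, 25, -13, -23, 23, 4, -11, 13, 25] -> [25, 13, -11, 4, 23, -23, -13, 25, -44, 4] -> [-11, -23, -13, -44] -> [-5, -17, -7, -38] -> [0, -12, -2, -33] -> [-12, -33] -> 1
  [21, 1, -40, 3, 33, 36] -> [36, 33, 3, -40, 1, 21] -> [-40, 1] -> [-34, 7] -> [-29, 12] -> [-29] -> 1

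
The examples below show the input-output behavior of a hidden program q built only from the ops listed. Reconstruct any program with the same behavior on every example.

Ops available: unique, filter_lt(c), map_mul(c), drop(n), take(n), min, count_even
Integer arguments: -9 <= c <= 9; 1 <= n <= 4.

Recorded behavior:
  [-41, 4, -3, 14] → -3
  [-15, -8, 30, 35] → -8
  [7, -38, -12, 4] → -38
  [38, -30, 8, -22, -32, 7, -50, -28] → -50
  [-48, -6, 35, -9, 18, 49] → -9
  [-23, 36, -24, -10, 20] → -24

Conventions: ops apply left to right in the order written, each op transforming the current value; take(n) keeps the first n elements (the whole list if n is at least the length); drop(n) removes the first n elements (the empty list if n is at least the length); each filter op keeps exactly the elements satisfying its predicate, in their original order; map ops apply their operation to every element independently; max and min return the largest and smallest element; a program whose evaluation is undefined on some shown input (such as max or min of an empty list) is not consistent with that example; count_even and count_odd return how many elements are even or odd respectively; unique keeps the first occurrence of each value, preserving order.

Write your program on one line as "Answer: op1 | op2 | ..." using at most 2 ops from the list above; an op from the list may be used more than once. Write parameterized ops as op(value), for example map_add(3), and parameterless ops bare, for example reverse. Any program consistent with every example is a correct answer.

drop(1) | min

Check, running the answer program on each example:
  [-41, 4, -3, 14] -> [4, -3, 14] -> -3
  [-15, -8, 30, 35] -> [-8, 30, 35] -> -8
  [7, -38, -12, 4] -> [-38, -12, 4] -> -38
  [38, -30, 8, -22, -32, 7, -50, -28] -> [-30, 8, -22, -32, 7, -50, -28] -> -50
  [-48, -6, 35, -9, 18, 49] -> [-6, 35, -9, 18, 49] -> -9
  [-23, 36, -24, -10, 20] -> [36, -24, -10, 20] -> -24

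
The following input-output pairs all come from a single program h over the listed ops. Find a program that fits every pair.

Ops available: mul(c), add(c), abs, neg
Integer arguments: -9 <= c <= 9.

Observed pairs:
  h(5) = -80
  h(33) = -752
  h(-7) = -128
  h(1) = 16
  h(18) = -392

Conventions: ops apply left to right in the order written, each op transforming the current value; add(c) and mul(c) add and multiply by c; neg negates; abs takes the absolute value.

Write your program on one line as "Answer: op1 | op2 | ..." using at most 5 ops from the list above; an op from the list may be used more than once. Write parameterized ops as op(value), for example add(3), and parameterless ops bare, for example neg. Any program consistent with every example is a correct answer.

neg | abs | mul(3) | add(-5) | mul(-8)

Check, running the answer program on each example:
  5 -> -5 -> 5 -> 15 -> 10 -> -80
  33 -> -33 -> 33 -> 99 -> 94 -> -752
  -7 -> 7 -> 7 -> 21 -> 16 -> -128
  1 -> -1 -> 1 -> 3 -> -2 -> 16
  18 -> -18 -> 18 -> 54 -> 49 -> -392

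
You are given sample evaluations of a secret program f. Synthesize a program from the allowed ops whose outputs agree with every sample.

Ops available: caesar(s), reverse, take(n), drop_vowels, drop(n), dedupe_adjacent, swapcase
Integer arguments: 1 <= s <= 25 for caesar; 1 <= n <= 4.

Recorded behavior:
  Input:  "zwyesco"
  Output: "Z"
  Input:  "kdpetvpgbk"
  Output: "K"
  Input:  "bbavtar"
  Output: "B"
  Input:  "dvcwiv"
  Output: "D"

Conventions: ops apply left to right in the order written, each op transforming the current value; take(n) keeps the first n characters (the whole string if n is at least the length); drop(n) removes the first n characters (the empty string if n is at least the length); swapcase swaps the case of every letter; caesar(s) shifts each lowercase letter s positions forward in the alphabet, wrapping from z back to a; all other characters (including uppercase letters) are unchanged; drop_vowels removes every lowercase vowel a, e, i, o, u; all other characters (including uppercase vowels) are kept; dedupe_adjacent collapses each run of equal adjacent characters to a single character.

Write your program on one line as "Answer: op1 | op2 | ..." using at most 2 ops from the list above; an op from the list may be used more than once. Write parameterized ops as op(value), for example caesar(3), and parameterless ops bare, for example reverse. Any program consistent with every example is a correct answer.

swapcase | take(1)

Check, running the answer program on each example:
  "zwyesco" -> "ZWYESCO" -> "Z"
  "kdpetvpgbk" -> "KDPETVPGBK" -> "K"
  "bbavtar" -> "BBAVTAR" -> "B"
  "dvcwiv" -> "DVCWIV" -> "D"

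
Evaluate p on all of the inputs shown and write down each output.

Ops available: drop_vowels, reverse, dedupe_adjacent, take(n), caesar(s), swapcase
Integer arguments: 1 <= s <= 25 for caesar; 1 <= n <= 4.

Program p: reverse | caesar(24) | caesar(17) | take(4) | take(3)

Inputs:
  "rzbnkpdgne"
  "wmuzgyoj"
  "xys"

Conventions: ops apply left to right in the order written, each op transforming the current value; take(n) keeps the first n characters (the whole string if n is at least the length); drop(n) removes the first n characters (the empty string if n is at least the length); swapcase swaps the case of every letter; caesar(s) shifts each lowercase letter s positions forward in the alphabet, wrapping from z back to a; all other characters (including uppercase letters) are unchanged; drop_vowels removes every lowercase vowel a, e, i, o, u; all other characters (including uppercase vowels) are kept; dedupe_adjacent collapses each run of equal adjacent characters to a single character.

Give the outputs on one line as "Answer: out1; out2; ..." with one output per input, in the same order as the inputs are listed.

Execution, op by op:
  "rzbnkpdgne" -> "engdpknbzr" -> "clebnilzxp" -> "tcvsezcqog" -> "tcvs" -> "tcv"
  "wmuzgyoj" -> "joygzumw" -> "hmwexsku" -> "ydnvojbl" -> "ydnv" -> "ydn"
  "xys" -> "syx" -> "qwv" -> "hnm" -> "hnm" -> "hnm"

"tcv"; "ydn"; "hnm"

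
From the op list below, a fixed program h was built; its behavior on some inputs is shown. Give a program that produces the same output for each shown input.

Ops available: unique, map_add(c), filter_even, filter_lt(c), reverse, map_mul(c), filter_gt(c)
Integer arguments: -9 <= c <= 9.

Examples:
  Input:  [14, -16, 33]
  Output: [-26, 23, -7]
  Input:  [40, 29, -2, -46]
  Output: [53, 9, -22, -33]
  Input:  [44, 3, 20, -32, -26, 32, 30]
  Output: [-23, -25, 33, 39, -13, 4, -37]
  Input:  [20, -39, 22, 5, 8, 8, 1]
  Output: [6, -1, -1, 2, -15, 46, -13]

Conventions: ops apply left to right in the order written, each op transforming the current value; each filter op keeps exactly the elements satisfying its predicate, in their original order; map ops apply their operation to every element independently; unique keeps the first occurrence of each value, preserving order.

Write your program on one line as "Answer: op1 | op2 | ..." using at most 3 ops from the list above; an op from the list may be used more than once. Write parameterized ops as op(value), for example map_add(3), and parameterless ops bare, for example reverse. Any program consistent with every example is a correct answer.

map_add(-7) | map_mul(-1) | reverse

Check, running the answer program on each example:
  [14, -16, 33] -> [7, -23, 26] -> [-7, 23, -26] -> [-26, 23, -7]
  [40, 29, -2, -46] -> [33, 22, -9, -53] -> [-33, -22, 9, 53] -> [53, 9, -22, -33]
  [44, 3, 20, -32, -26, 32, 30] -> [37, -4, 13, -39, -33, 25, 23] -> [-37, 4, -13, 39, 33, -25, -23] -> [-23, -25, 33, 39, -13, 4, -37]
  [20, -39, 22, 5, 8, 8, 1] -> [13, -46, 15, -2, 1, 1, -6] -> [-13, 46, -15, 2, -1, -1, 6] -> [6, -1, -1, 2, -15, 46, -13]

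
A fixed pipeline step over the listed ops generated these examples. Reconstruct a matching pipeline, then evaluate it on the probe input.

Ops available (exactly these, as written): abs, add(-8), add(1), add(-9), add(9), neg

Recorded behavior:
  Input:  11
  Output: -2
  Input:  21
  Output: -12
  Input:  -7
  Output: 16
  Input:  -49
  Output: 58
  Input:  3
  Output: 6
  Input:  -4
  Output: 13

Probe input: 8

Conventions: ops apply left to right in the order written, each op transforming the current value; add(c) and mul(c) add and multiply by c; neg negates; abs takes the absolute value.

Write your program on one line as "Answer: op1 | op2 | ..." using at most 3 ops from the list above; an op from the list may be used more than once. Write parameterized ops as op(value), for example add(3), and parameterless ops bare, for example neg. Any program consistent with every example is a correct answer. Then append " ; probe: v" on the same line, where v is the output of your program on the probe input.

add(-9) | neg ; probe: 1

Check, running the answer program on each example:
  11 -> 2 -> -2
  21 -> 12 -> -12
  -7 -> -16 -> 16
  -49 -> -58 -> 58
  3 -> -6 -> 6
  -4 -> -13 -> 13
  probe: 8 -> -1 -> 1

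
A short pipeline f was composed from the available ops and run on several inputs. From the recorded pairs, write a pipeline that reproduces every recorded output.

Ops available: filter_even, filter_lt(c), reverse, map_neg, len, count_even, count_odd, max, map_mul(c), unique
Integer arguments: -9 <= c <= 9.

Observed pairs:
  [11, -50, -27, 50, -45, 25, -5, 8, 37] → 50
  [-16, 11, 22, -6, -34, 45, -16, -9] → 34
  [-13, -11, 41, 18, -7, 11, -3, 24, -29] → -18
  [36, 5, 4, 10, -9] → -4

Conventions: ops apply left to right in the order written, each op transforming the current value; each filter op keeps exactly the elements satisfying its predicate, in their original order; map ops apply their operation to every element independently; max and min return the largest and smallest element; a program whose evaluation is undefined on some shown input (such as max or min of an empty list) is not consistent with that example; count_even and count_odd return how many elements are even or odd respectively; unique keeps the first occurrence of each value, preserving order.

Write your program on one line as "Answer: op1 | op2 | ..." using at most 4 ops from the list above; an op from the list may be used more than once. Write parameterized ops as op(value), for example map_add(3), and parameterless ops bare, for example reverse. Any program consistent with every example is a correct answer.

filter_even | map_neg | unique | max

Check, running the answer program on each example:
  [11, -50, -27, 50, -45, 25, -5, 8, 37] -> [-50, 50, 8] -> [50, -50, -8] -> [50, -50, -8] -> 50
  [-16, 11, 22, -6, -34, 45, -16, -9] -> [-16, 22, -6, -34, -16] -> [16, -22, 6, 34, 16] -> [16, -22, 6, 34] -> 34
  [-13, -11, 41, 18, -7, 11, -3, 24, -29] -> [18, 24] -> [-18, -24] -> [-18, -24] -> -18
  [36, 5, 4, 10, -9] -> [36, 4, 10] -> [-36, -4, -10] -> [-36, -4, -10] -> -4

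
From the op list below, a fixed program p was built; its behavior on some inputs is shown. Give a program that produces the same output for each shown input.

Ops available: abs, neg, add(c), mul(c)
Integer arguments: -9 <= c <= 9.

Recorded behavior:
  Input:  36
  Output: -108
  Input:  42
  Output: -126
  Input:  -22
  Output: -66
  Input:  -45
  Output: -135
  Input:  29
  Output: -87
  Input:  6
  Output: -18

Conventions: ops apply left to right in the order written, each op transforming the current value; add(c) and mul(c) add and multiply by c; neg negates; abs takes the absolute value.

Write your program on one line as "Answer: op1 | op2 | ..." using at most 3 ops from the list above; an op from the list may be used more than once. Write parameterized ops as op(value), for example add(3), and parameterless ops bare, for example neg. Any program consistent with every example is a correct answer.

abs | mul(-3)

Check, running the answer program on each example:
  36 -> 36 -> -108
  42 -> 42 -> -126
  -22 -> 22 -> -66
  -45 -> 45 -> -135
  29 -> 29 -> -87
  6 -> 6 -> -18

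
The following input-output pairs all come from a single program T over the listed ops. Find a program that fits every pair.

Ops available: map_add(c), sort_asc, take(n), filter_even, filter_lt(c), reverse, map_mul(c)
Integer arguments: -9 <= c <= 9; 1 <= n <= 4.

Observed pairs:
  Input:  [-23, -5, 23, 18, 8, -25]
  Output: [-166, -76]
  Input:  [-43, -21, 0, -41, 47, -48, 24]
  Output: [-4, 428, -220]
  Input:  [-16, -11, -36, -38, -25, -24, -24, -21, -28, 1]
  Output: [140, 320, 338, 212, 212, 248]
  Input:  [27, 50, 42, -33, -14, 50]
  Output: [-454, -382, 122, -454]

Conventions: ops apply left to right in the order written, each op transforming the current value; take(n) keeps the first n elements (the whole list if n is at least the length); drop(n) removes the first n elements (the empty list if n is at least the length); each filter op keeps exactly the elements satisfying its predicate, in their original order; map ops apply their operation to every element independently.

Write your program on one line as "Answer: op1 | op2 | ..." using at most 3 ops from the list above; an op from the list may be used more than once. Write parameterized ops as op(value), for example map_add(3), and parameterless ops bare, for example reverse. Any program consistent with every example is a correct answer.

map_mul(-9) | map_add(-4) | filter_even

Check, running the answer program on each example:
  [-23, -5, 23, 18, 8, -25] -> [207, 45, -207, -162, -72, 225] -> [203, 41, -211, -166, -76, 221] -> [-166, -76]
  [-43, -21, 0, -41, 47, -48, 24] -> [387, 189, 0, 369, -423, 432, -216] -> [383, 185, -4, 365, -427, 428, -220] -> [-4, 428, -220]
  [-16, -11, -36, -38, -25, -24, -24, -21, -28, 1] -> [144, 99, 324, 342, 225, 216, 216, 189, 252, -9] -> [140, 95, 320, 338, 221, 212, 212, 185, 248, -13] -> [140, 320, 338, 212, 212, 248]
  [27, 50, 42, -33, -14, 50] -> [-243, -450, -378, 297, 126, -450] -> [-247, -454, -382, 293, 122, -454] -> [-454, -382, 122, -454]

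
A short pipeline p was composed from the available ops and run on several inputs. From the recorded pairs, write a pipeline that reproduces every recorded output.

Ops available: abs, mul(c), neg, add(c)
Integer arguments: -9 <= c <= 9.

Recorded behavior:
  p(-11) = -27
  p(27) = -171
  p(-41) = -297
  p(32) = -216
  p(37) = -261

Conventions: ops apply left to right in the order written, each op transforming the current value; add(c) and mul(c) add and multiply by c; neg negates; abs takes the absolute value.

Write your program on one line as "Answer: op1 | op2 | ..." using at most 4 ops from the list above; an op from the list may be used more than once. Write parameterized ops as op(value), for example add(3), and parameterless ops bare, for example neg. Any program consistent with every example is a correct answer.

abs | add(-8) | neg | mul(9)

Check, running the answer program on each example:
  -11 -> 11 -> 3 -> -3 -> -27
  27 -> 27 -> 19 -> -19 -> -171
  -41 -> 41 -> 33 -> -33 -> -297
  32 -> 32 -> 24 -> -24 -> -216
  37 -> 37 -> 29 -> -29 -> -261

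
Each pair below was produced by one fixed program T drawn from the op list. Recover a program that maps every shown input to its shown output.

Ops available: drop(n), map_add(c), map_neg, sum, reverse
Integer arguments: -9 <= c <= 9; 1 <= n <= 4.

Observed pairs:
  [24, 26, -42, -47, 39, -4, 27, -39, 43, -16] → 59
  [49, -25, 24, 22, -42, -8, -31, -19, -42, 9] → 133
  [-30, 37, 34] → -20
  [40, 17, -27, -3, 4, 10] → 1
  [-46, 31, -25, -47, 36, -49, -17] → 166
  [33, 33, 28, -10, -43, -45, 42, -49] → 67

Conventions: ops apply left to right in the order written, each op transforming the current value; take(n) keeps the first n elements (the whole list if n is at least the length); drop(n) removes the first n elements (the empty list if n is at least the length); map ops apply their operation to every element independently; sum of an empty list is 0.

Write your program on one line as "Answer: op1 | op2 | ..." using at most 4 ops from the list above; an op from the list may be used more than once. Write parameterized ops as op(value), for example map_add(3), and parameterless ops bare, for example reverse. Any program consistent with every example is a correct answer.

map_add(1) | map_add(-8) | map_neg | sum

Check, running the answer program on each example:
  [24, 26, -42, -47, 39, -4, 27, -39, 43, -16] -> [25, 27, -41, -46, 40, -3, 28, -38, 44, -15] -> [17, 19, -49, -54, 32, -11, 20, -46, 36, -23] -> [-17, -19, 49, 54, -32, 11, -20, 46, -36, 23] -> 59
  [49, -25, 24, 22, -42, -8, -31, -19, -42, 9] -> [50, -24, 25, 23, -41, -7, -30, -18, -41, 10] -> [42, -32, 17, 15, -49, -15, -38, -26, -49, 2] -> [-42, 32, -17, -15, 49, 15, 38, 26, 49, -2] -> 133
  [-30, 37, 34] -> [-29, 38, 35] -> [-37, 30, 27] -> [37, -30, -27] -> -20
  [40, 17, -27, -3, 4, 10] -> [41, 18, -26, -2, 5, 11] -> [33, 10, -34, -10, -3, 3] -> [-33, -10, 34, 10, 3, -3] -> 1
  [-46, 31, -25, -47, 36, -49, -17] -> [-45, 32, -24, -46, 37, -48, -16] -> [-53, 24, -32, -54, 29, -56, -24] -> [53, -24, 32, 54, -29, 56, 24] -> 166
  [33, 33, 28, -10, -43, -45, 42, -49] -> [34, 34, 29, -9, -42, -44, 43, -48] -> [26, 26, 21, -17, -50, -52, 35, -56] -> [-26, -26, -21, 17, 50, 52, -35, 56] -> 67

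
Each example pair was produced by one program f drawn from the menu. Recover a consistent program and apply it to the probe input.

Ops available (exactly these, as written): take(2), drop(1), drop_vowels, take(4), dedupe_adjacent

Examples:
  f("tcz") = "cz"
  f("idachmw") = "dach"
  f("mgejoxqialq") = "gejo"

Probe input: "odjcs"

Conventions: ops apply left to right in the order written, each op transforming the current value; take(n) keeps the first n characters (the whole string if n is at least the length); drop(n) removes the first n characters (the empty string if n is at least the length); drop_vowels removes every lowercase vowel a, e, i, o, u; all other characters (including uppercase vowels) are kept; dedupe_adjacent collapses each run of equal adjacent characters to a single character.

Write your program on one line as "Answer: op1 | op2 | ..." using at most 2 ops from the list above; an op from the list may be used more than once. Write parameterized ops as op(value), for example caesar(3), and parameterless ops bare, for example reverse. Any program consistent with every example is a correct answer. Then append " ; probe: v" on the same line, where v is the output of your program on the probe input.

drop(1) | take(4) ; probe: "djcs"

Check, running the answer program on each example:
  "tcz" -> "cz" -> "cz"
  "idachmw" -> "dachmw" -> "dach"
  "mgejoxqialq" -> "gejoxqialq" -> "gejo"
  probe: "odjcs" -> "djcs" -> "djcs"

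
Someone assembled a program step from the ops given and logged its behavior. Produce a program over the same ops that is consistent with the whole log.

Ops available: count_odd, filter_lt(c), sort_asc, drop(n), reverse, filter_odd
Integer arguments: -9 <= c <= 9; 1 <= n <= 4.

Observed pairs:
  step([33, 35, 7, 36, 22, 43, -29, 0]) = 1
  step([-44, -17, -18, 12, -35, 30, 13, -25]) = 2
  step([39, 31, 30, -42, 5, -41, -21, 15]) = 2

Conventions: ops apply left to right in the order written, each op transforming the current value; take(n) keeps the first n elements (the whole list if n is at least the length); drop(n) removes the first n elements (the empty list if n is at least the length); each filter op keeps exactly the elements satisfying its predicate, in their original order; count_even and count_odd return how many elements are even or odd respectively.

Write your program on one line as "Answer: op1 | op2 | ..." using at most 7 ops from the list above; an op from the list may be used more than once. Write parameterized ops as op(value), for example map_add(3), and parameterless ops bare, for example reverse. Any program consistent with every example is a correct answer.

drop(1) | drop(3) | filter_odd | sort_asc | filter_lt(3) | count_odd

Check, running the answer program on each example:
  [33, 35, 7, 36, 22, 43, -29, 0] -> [35, 7, 36, 22, 43, -29, 0] -> [22, 43, -29, 0] -> [43, -29] -> [-29, 43] -> [-29] -> 1
  [-44, -17, -18, 12, -35, 30, 13, -25] -> [-17, -18, 12, -35, 30, 13, -25] -> [-35, 30, 13, -25] -> [-35, 13, -25] -> [-35, -25, 13] -> [-35, -25] -> 2
  [39, 31, 30, -42, 5, -41, -21, 15] -> [31, 30, -42, 5, -41, -21, 15] -> [5, -41, -21, 15] -> [5, -41, -21, 15] -> [-41, -21, 5, 15] -> [-41, -21] -> 2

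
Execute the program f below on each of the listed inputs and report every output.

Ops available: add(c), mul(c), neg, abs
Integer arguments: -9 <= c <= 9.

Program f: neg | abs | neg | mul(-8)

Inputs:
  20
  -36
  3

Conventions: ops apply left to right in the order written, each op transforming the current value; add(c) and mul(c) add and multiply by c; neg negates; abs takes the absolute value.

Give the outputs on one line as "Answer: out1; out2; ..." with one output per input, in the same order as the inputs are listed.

Execution, op by op:
  20 -> -20 -> 20 -> -20 -> 160
  -36 -> 36 -> 36 -> -36 -> 288
  3 -> -3 -> 3 -> -3 -> 24

160; 288; 24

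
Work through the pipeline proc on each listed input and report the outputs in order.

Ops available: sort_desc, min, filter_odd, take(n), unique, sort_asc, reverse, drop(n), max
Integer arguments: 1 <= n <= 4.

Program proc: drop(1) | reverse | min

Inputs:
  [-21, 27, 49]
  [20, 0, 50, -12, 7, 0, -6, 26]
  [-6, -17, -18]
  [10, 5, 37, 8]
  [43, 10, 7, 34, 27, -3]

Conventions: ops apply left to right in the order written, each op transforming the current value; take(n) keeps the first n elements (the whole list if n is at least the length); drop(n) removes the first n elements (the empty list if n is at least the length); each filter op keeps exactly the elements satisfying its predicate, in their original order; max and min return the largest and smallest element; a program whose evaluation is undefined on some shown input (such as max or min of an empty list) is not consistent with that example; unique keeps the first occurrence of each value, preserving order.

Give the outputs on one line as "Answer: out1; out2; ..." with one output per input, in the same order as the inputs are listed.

27; -12; -18; 5; -3

Execution, op by op:
  [-21, 27, 49] -> [27, 49] -> [49, 27] -> 27
  [20, 0, 50, -12, 7, 0, -6, 26] -> [0, 50, -12, 7, 0, -6, 26] -> [26, -6, 0, 7, -12, 50, 0] -> -12
  [-6, -17, -18] -> [-17, -18] -> [-18, -17] -> -18
  [10, 5, 37, 8] -> [5, 37, 8] -> [8, 37, 5] -> 5
  [43, 10, 7, 34, 27, -3] -> [10, 7, 34, 27, -3] -> [-3, 27, 34, 7, 10] -> -3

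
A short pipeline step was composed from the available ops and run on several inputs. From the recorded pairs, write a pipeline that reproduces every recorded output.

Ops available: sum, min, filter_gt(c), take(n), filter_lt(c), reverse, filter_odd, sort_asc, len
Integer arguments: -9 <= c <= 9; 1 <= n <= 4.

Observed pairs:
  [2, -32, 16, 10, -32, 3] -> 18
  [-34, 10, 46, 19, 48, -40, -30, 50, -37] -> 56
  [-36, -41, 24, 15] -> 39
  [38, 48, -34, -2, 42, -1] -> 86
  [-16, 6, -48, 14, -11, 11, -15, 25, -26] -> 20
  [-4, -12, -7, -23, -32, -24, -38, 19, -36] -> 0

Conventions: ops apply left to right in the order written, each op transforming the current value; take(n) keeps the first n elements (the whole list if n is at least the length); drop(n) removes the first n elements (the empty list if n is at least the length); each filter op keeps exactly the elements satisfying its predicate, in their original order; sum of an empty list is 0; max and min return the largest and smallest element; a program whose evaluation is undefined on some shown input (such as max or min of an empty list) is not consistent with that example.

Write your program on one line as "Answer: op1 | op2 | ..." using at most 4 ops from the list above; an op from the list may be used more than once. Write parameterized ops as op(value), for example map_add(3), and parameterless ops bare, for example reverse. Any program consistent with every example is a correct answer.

take(4) | filter_gt(-4) | take(2) | sum

Check, running the answer program on each example:
  [2, -32, 16, 10, -32, 3] -> [2, -32, 16, 10] -> [2, 16, 10] -> [2, 16] -> 18
  [-34, 10, 46, 19, 48, -40, -30, 50, -37] -> [-34, 10, 46, 19] -> [10, 46, 19] -> [10, 46] -> 56
  [-36, -41, 24, 15] -> [-36, -41, 24, 15] -> [24, 15] -> [24, 15] -> 39
  [38, 48, -34, -2, 42, -1] -> [38, 48, -34, -2] -> [38, 48, -2] -> [38, 48] -> 86
  [-16, 6, -48, 14, -11, 11, -15, 25, -26] -> [-16, 6, -48, 14] -> [6, 14] -> [6, 14] -> 20
  [-4, -12, -7, -23, -32, -24, -38, 19, -36] -> [-4, -12, -7, -23] -> [] -> [] -> 0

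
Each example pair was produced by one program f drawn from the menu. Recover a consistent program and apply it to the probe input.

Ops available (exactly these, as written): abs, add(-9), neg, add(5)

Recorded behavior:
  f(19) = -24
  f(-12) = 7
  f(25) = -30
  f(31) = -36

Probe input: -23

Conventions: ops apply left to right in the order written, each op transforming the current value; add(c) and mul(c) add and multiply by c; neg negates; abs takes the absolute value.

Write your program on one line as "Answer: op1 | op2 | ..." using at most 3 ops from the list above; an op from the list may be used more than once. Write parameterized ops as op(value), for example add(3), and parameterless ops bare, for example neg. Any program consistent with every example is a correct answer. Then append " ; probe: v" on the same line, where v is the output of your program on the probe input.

add(5) | neg ; probe: 18

Check, running the answer program on each example:
  19 -> 24 -> -24
  -12 -> -7 -> 7
  25 -> 30 -> -30
  31 -> 36 -> -36
  probe: -23 -> -18 -> 18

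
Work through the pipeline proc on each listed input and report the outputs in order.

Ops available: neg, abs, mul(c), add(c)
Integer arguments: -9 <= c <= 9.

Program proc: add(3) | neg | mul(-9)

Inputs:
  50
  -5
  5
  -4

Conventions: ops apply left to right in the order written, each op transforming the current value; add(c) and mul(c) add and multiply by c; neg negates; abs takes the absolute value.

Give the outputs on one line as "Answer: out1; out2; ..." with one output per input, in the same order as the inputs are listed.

477; -18; 72; -9

Execution, op by op:
  50 -> 53 -> -53 -> 477
  -5 -> -2 -> 2 -> -18
  5 -> 8 -> -8 -> 72
  -4 -> -1 -> 1 -> -9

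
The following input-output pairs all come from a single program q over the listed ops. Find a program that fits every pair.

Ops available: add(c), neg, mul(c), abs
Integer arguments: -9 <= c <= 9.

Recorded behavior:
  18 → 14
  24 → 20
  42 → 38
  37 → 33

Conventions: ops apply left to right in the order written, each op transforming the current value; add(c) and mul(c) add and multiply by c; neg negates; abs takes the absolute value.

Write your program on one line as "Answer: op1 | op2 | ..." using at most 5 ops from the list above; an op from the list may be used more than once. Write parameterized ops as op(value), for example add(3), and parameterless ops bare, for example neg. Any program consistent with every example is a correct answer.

add(-7) | add(5) | add(-7) | add(5)

Check, running the answer program on each example:
  18 -> 11 -> 16 -> 9 -> 14
  24 -> 17 -> 22 -> 15 -> 20
  42 -> 35 -> 40 -> 33 -> 38
  37 -> 30 -> 35 -> 28 -> 33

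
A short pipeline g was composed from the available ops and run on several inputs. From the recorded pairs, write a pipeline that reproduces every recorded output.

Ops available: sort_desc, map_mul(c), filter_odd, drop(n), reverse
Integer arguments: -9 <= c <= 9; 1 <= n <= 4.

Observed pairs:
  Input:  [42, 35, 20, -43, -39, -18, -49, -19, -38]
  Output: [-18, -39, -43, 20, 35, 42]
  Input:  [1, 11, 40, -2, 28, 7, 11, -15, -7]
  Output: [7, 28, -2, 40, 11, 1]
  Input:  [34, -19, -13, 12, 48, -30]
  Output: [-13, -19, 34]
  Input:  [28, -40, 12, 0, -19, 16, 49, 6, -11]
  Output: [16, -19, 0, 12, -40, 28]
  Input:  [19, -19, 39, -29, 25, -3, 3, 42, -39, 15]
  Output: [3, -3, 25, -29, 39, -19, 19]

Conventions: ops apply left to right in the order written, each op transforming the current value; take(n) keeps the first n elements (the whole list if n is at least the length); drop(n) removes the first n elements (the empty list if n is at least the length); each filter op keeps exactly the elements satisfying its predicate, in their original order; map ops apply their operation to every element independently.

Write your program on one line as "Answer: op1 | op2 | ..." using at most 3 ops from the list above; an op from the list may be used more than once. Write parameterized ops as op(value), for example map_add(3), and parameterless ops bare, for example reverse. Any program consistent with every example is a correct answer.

reverse | drop(3)

Check, running the answer program on each example:
  [42, 35, 20, -43, -39, -18, -49, -19, -38] -> [-38, -19, -49, -18, -39, -43, 20, 35, 42] -> [-18, -39, -43, 20, 35, 42]
  [1, 11, 40, -2, 28, 7, 11, -15, -7] -> [-7, -15, 11, 7, 28, -2, 40, 11, 1] -> [7, 28, -2, 40, 11, 1]
  [34, -19, -13, 12, 48, -30] -> [-30, 48, 12, -13, -19, 34] -> [-13, -19, 34]
  [28, -40, 12, 0, -19, 16, 49, 6, -11] -> [-11, 6, 49, 16, -19, 0, 12, -40, 28] -> [16, -19, 0, 12, -40, 28]
  [19, -19, 39, -29, 25, -3, 3, 42, -39, 15] -> [15, -39, 42, 3, -3, 25, -29, 39, -19, 19] -> [3, -3, 25, -29, 39, -19, 19]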